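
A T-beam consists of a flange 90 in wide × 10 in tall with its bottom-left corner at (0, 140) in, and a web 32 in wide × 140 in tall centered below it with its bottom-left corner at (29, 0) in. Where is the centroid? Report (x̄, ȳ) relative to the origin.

web: A = 32 × 140 = 4480.00, centroid at (45.00, 70.00).
flange: A = 90 × 10 = 900.00, centroid at (45.00, 145.00).
ΣA = 5380.00 in²
ΣAx̄ = (4480.00)(45.00) + (900.00)(45.00) = 242100.00 in³
ΣAȳ = (4480.00)(70.00) + (900.00)(145.00) = 444100.00 in³
x̄ = 242100.00 / 5380.00 = 45.00 in
ȳ = 444100.00 / 5380.00 = 82.55 in

x̄ = 45.00 in, ȳ = 82.55 in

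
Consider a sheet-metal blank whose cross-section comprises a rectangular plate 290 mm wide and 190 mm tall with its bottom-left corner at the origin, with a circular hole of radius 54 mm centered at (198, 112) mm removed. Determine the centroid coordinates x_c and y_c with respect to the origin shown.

x_c = 134.43 mm, y_c = 91.61 mm

plate: A = 290 × 190 = 55100.00, centroid at (145.00, 95.00).
hole: A = −π·54² = -9160.88, centroid at (198.00, 112.00).
ΣA = 45939.12 mm²
ΣAx_c = (55100.00)(145.00) + (-9160.88)(198.00) = 6175644.93 mm³
ΣAy_c = (55100.00)(95.00) + (-9160.88)(112.00) = 4208480.97 mm³
x_c = 6175644.93 / 45939.12 = 134.43 mm
y_c = 4208480.97 / 45939.12 = 91.61 mm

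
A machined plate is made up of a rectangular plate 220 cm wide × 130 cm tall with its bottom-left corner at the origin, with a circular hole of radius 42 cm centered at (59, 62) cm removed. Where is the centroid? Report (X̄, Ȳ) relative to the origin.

X̄ = 122.26 cm, Ȳ = 65.72 cm

plate: A = 220 × 130 = 28600.00, centroid at (110.00, 65.00).
hole: A = −π·42² = -5541.77, centroid at (59.00, 62.00).
ΣA = 23058.23 cm²
ΣAX̄ = (28600.00)(110.00) + (-5541.77)(59.00) = 2819035.60 cm³
ΣAȲ = (28600.00)(65.00) + (-5541.77)(62.00) = 1515410.29 cm³
X̄ = 2819035.60 / 23058.23 = 122.26 cm
Ȳ = 1515410.29 / 23058.23 = 65.72 cm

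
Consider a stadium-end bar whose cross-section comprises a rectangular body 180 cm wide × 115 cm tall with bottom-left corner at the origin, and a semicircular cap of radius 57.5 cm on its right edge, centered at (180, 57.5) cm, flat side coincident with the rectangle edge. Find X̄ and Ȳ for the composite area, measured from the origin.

rectangular body: A = 180 × 115 = 20700.00, centroid at (90.00, 57.50).
semicircular end: A = ½π·57.5² = 5193.45, centroid at (204.40, 57.50).
ΣA = 25893.45 cm²
ΣAX̄ = (20700.00)(90.00) + (5193.45)(204.40) = 2924559.75 cm³
ΣAȲ = (20700.00)(57.50) + (5193.45)(57.50) = 1488873.11 cm³
X̄ = 2924559.75 / 25893.45 = 112.95 cm
Ȳ = 1488873.11 / 25893.45 = 57.50 cm

X̄ = 112.95 cm, Ȳ = 57.50 cm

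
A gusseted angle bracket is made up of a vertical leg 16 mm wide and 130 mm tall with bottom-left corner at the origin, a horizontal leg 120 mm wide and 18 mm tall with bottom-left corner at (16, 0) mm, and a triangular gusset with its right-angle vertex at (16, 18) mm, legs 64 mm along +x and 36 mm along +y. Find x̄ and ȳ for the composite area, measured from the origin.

x̄ = 41.51 mm, ȳ = 35.09 mm

Part | A | x̄ᵢ | ȳᵢ | A·x̄ᵢ | A·ȳᵢ
vertical leg | 2080.00 | 8.00 | 65.00 | 16640.00 | 135200.00
horizontal leg | 2160.00 | 76.00 | 9.00 | 164160.00 | 19440.00
gusset | 1152.00 | 37.33 | 30.00 | 43008.00 | 34560.00
Σ | 5392.00 |  |  | 223808.00 | 189200.00
x̄ = 223808.00 / 5392.00 = 41.51 mm
ȳ = 189200.00 / 5392.00 = 35.09 mm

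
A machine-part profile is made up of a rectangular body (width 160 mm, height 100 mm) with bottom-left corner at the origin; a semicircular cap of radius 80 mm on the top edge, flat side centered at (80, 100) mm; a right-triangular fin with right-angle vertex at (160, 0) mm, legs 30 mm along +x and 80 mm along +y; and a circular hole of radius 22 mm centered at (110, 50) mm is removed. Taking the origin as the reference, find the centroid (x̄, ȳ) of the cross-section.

x̄ = 82.42 mm, ȳ = 81.71 mm

rectangular body: A = 160 × 100 = 16000.00, centroid at (80.00, 50.00).
semicircular top: A = ½π·80² = 10053.10, centroid at (80.00, 133.95).
triangular fin: A = ½·30·80 = 1200.00, centroid at (170.00, 26.67).
hole: A = −π·22² = -1520.53, centroid at (110.00, 50.00).
ΣA = 25732.57 mm², ΣAx̄ = 2120989.33 mm³, ΣAȳ = 2102616.44 mm³.
x̄ = 2120989.33/25732.57 = 82.42 mm; ȳ = 2102616.44/25732.57 = 81.71 mm.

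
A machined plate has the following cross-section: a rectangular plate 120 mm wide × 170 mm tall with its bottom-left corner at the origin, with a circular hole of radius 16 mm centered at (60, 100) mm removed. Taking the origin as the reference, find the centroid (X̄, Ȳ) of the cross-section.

plate: A = 120 × 170 = 20400.00, centroid at (60.00, 85.00).
hole: A = −π·16² = -804.25, centroid at (60.00, 100.00).
ΣA = 19595.75 mm²
ΣAX̄ = (20400.00)(60.00) + (-804.25)(60.00) = 1175745.14 mm³
ΣAȲ = (20400.00)(85.00) + (-804.25)(100.00) = 1653575.23 mm³
X̄ = 1175745.14 / 19595.75 = 60.00 mm
Ȳ = 1653575.23 / 19595.75 = 84.38 mm

X̄ = 60.00 mm, Ȳ = 84.38 mm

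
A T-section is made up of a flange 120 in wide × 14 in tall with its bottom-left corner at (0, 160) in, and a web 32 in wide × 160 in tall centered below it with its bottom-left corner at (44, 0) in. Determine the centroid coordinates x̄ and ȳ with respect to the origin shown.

web: A = 32 × 160 = 5120.00, centroid at (60.00, 80.00).
flange: A = 120 × 14 = 1680.00, centroid at (60.00, 167.00).
ΣA = 6800.00 in², ΣAx̄ = 408000.00 in³, ΣAȳ = 690160.00 in³.
x̄ = 408000.00/6800.00 = 60.00 in; ȳ = 690160.00/6800.00 = 101.49 in.

x̄ = 60.00 in, ȳ = 101.49 in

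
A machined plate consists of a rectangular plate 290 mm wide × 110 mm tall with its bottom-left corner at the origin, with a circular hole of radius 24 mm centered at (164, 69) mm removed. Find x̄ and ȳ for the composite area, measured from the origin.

plate: A = 290 × 110 = 31900.00, centroid at (145.00, 55.00).
hole: A = −π·24² = -1809.56, centroid at (164.00, 69.00).
ΣA = 30090.44 mm², ΣAx̄ = 4328732.59 mm³, ΣAȳ = 1629640.54 mm³.
x̄ = 4328732.59/30090.44 = 143.86 mm; ȳ = 1629640.54/30090.44 = 54.16 mm.

x̄ = 143.86 mm, ȳ = 54.16 mm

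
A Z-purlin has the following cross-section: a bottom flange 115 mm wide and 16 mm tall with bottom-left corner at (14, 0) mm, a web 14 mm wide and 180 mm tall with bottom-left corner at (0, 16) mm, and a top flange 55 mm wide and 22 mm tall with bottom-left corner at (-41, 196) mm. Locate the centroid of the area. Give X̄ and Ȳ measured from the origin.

X̄ = 23.85 mm, Ȳ = 95.57 mm

bottom flange: A = 115 × 16 = 1840.00, centroid at (71.50, 8.00).
web: A = 14 × 180 = 2520.00, centroid at (7.00, 106.00).
top flange: A = 55 × 22 = 1210.00, centroid at (-13.50, 207.00).
ΣA = 5570.00 mm², ΣAX̄ = 132865.00 mm³, ΣAȲ = 532310.00 mm³.
X̄ = 132865.00/5570.00 = 23.85 mm; Ȳ = 532310.00/5570.00 = 95.57 mm.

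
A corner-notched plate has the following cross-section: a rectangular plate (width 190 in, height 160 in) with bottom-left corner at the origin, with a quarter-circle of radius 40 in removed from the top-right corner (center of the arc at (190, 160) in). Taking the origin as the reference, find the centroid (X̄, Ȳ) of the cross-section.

plate: A = 190 × 160 = 30400.00, centroid at (95.00, 80.00).
removed quarter-circle: A = −¼π·40² = -1256.64, centroid at (173.02, 143.02).
ΣA = 29143.36 in²
ΣAX̄ = (30400.00)(95.00) + (-1256.64)(173.02) = 2670572.29 in³
ΣAȲ = (30400.00)(80.00) + (-1256.64)(143.02) = 2252271.40 in³
X̄ = 2670572.29 / 29143.36 = 91.64 in
Ȳ = 2252271.40 / 29143.36 = 77.28 in

X̄ = 91.64 in, Ȳ = 77.28 in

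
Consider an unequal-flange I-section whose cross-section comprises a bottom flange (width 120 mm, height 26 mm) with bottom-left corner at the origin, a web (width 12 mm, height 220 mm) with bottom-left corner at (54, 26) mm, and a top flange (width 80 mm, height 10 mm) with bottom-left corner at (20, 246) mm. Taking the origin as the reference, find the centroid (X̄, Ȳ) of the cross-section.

X̄ = 60.00 mm, Ȳ = 91.52 mm

bottom flange: A = 120 × 26 = 3120.00, centroid at (60.00, 13.00).
web: A = 12 × 220 = 2640.00, centroid at (60.00, 136.00).
top flange: A = 80 × 10 = 800.00, centroid at (60.00, 251.00).
ΣA = 6560.00 mm²
ΣAX̄ = (3120.00)(60.00) + (2640.00)(60.00) + (800.00)(60.00) = 393600.00 mm³
ΣAȲ = (3120.00)(13.00) + (2640.00)(136.00) + (800.00)(251.00) = 600400.00 mm³
X̄ = 393600.00 / 6560.00 = 60.00 mm
Ȳ = 600400.00 / 6560.00 = 91.52 mm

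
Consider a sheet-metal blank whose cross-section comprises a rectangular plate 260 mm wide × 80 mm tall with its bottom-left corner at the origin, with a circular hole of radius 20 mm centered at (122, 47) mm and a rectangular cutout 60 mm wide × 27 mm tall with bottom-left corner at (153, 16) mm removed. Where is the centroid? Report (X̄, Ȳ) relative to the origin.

X̄ = 125.77 mm, Ȳ = 40.46 mm

plate: A = 260 × 80 = 20800.00, centroid at (130.00, 40.00).
hole 1: A = −π·20² = -1256.64, centroid at (122.00, 47.00).
hole 2: A = −(60 × 27) = -1620.00, centroid at (183.00, 29.50).
ΣA = 17923.36 mm², ΣAX̄ = 2254230.28 mm³, ΣAȲ = 725148.06 mm³.
X̄ = 2254230.28/17923.36 = 125.77 mm; Ȳ = 725148.06/17923.36 = 40.46 mm.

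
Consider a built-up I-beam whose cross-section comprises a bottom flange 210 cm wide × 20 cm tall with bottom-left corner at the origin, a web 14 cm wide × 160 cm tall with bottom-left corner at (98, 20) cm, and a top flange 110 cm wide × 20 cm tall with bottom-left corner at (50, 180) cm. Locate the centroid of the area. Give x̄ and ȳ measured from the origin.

bottom flange: A = 210 × 20 = 4200.00, centroid at (105.00, 10.00).
web: A = 14 × 160 = 2240.00, centroid at (105.00, 100.00).
top flange: A = 110 × 20 = 2200.00, centroid at (105.00, 190.00).
ΣA = 8640.00 cm²
ΣAx̄ = (4200.00)(105.00) + (2240.00)(105.00) + (2200.00)(105.00) = 907200.00 cm³
ΣAȳ = (4200.00)(10.00) + (2240.00)(100.00) + (2200.00)(190.00) = 684000.00 cm³
x̄ = 907200.00 / 8640.00 = 105.00 cm
ȳ = 684000.00 / 8640.00 = 79.17 cm

x̄ = 105.00 cm, ȳ = 79.17 cm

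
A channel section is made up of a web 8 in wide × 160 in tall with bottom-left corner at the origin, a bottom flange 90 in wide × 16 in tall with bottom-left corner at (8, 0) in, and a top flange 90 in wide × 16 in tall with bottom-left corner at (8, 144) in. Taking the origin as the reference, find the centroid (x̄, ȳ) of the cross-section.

x̄ = 37.92 in, ȳ = 80.00 in

web: A = 8 × 160 = 1280.00, centroid at (4.00, 80.00).
bottom flange: A = 90 × 16 = 1440.00, centroid at (53.00, 8.00).
top flange: A = 90 × 16 = 1440.00, centroid at (53.00, 152.00).
ΣA = 4160.00 in²
ΣAx̄ = (1280.00)(4.00) + (1440.00)(53.00) + (1440.00)(53.00) = 157760.00 in³
ΣAȳ = (1280.00)(80.00) + (1440.00)(8.00) + (1440.00)(152.00) = 332800.00 in³
x̄ = 157760.00 / 4160.00 = 37.92 in
ȳ = 332800.00 / 4160.00 = 80.00 in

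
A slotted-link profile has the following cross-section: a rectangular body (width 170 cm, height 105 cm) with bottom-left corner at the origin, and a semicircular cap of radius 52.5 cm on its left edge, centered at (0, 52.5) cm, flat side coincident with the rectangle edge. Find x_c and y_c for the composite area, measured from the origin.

x_c = 64.06 cm, y_c = 52.50 cm

rectangular body: A = 170 × 105 = 17850.00, centroid at (85.00, 52.50).
semicircular end: A = ½π·52.5² = 4329.51, centroid at (-22.28, 52.50).
ΣA = 22179.51 cm², ΣAx_c = 1420781.25 cm³, ΣAy_c = 1164424.14 cm³.
x_c = 1420781.25/22179.51 = 64.06 cm; y_c = 1164424.14/22179.51 = 52.50 cm.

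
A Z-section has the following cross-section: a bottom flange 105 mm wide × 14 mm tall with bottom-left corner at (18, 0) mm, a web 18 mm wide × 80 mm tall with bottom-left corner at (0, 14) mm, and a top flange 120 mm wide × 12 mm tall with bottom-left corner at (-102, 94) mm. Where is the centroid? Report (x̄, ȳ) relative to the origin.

bottom flange: A = 105 × 14 = 1470.00, centroid at (70.50, 7.00).
web: A = 18 × 80 = 1440.00, centroid at (9.00, 54.00).
top flange: A = 120 × 12 = 1440.00, centroid at (-42.00, 100.00).
ΣA = 4350.00 mm²
ΣAx̄ = (1470.00)(70.50) + (1440.00)(9.00) + (1440.00)(-42.00) = 56115.00 mm³
ΣAȳ = (1470.00)(7.00) + (1440.00)(54.00) + (1440.00)(100.00) = 232050.00 mm³
x̄ = 56115.00 / 4350.00 = 12.90 mm
ȳ = 232050.00 / 4350.00 = 53.34 mm

x̄ = 12.90 mm, ȳ = 53.34 mm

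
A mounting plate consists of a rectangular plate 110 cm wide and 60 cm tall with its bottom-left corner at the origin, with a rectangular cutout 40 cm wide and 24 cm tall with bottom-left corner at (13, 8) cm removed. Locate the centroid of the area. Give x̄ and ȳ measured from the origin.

x̄ = 58.74 cm, ȳ = 31.70 cm

plate: A = 110 × 60 = 6600.00, centroid at (55.00, 30.00).
hole: A = −(40 × 24) = -960.00, centroid at (33.00, 20.00).
ΣA = 5640.00 cm²
ΣAx̄ = (6600.00)(55.00) + (-960.00)(33.00) = 331320.00 cm³
ΣAȳ = (6600.00)(30.00) + (-960.00)(20.00) = 178800.00 cm³
x̄ = 331320.00 / 5640.00 = 58.74 cm
ȳ = 178800.00 / 5640.00 = 31.70 cm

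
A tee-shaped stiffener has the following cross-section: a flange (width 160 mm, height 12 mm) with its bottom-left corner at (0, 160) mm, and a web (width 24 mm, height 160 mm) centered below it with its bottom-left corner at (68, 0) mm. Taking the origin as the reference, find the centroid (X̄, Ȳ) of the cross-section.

X̄ = 80.00 mm, Ȳ = 108.67 mm

web: A = 24 × 160 = 3840.00, centroid at (80.00, 80.00).
flange: A = 160 × 12 = 1920.00, centroid at (80.00, 166.00).
ΣA = 5760.00 mm²
ΣAX̄ = (3840.00)(80.00) + (1920.00)(80.00) = 460800.00 mm³
ΣAȲ = (3840.00)(80.00) + (1920.00)(166.00) = 625920.00 mm³
X̄ = 460800.00 / 5760.00 = 80.00 mm
Ȳ = 625920.00 / 5760.00 = 108.67 mm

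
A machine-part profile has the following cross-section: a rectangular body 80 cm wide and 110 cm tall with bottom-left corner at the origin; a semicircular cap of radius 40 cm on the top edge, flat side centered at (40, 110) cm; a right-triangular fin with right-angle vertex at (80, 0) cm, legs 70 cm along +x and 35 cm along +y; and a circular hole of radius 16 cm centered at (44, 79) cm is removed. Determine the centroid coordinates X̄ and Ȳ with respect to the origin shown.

X̄ = 46.34 cm, Ȳ = 64.25 cm

rectangular body: A = 80 × 110 = 8800.00, centroid at (40.00, 55.00).
semicircular top: A = ½π·40² = 2513.27, centroid at (40.00, 126.98).
triangular fin: A = ½·70·35 = 1225.00, centroid at (103.33, 11.67).
hole: A = −π·16² = -804.25, centroid at (44.00, 79.00).
ΣA = 11734.03 cm², ΣAX̄ = 543727.40 cm³, ΣAȲ = 753882.92 cm³.
X̄ = 543727.40/11734.03 = 46.34 cm; Ȳ = 753882.92/11734.03 = 64.25 cm.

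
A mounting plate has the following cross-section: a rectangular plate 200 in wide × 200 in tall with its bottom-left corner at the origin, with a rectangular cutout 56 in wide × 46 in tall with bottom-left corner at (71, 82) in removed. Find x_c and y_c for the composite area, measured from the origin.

Part | A | x̄ᵢ | ȳᵢ | A·x̄ᵢ | A·ȳᵢ
plate | 40000.00 | 100.00 | 100.00 | 4000000.00 | 4000000.00
hole | -2576.00 | 99.00 | 105.00 | -255024.00 | -270480.00
Σ | 37424.00 |  |  | 3744976.00 | 3729520.00
x_c = 3744976.00 / 37424.00 = 100.07 in
y_c = 3729520.00 / 37424.00 = 99.66 in

x_c = 100.07 in, y_c = 99.66 in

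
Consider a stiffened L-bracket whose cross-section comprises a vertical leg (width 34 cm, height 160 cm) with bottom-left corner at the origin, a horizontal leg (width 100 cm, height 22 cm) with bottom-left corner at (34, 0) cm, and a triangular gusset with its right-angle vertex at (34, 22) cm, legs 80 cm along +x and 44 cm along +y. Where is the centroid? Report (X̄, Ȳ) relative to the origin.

vertical leg: A = 34 × 160 = 5440.00, centroid at (17.00, 80.00).
horizontal leg: A = 100 × 22 = 2200.00, centroid at (84.00, 11.00).
gusset: A = ½·80·44 = 1760.00, centroid at (60.67, 36.67).
ΣA = 9400.00 cm²
ΣAX̄ = (5440.00)(17.00) + (2200.00)(84.00) + (1760.00)(60.67) = 384053.33 cm³
ΣAȲ = (5440.00)(80.00) + (2200.00)(11.00) + (1760.00)(36.67) = 523933.33 cm³
X̄ = 384053.33 / 9400.00 = 40.86 cm
Ȳ = 523933.33 / 9400.00 = 55.74 cm

X̄ = 40.86 cm, Ȳ = 55.74 cm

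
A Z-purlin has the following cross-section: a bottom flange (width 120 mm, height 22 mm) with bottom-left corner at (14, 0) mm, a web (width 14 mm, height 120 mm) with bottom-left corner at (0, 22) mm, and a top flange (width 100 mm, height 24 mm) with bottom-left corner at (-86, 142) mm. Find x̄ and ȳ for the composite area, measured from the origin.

x̄ = 17.96 mm, ȳ = 79.82 mm

bottom flange: A = 120 × 22 = 2640.00, centroid at (74.00, 11.00).
web: A = 14 × 120 = 1680.00, centroid at (7.00, 82.00).
top flange: A = 100 × 24 = 2400.00, centroid at (-36.00, 154.00).
ΣA = 6720.00 mm², ΣAx̄ = 120720.00 mm³, ΣAȳ = 536400.00 mm³.
x̄ = 120720.00/6720.00 = 17.96 mm; ȳ = 536400.00/6720.00 = 79.82 mm.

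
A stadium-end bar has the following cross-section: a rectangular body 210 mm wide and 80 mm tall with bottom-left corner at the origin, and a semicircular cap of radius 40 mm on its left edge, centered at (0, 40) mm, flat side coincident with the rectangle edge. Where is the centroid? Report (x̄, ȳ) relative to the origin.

rectangular body: A = 210 × 80 = 16800.00, centroid at (105.00, 40.00).
semicircular end: A = ½π·40² = 2513.27, centroid at (-16.98, 40.00).
ΣA = 19313.27 mm²
ΣAx̄ = (16800.00)(105.00) + (2513.27)(-16.98) = 1721333.33 mm³
ΣAȳ = (16800.00)(40.00) + (2513.27)(40.00) = 772530.96 mm³
x̄ = 1721333.33 / 19313.27 = 89.13 mm
ȳ = 772530.96 / 19313.27 = 40.00 mm

x̄ = 89.13 mm, ȳ = 40.00 mm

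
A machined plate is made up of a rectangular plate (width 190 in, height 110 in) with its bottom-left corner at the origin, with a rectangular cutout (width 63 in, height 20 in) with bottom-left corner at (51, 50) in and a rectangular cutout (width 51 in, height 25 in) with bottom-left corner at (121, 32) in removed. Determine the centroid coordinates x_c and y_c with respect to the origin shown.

x_c = 92.28 in, y_c = 55.39 in

plate: A = 190 × 110 = 20900.00, centroid at (95.00, 55.00).
hole 1: A = −(63 × 20) = -1260.00, centroid at (82.50, 60.00).
hole 2: A = −(51 × 25) = -1275.00, centroid at (146.50, 44.50).
ΣA = 18365.00 in²
ΣAx_c = (20900.00)(95.00) + (-1260.00)(82.50) + (-1275.00)(146.50) = 1694762.50 in³
ΣAy_c = (20900.00)(55.00) + (-1260.00)(60.00) + (-1275.00)(44.50) = 1017162.50 in³
x_c = 1694762.50 / 18365.00 = 92.28 in
y_c = 1017162.50 / 18365.00 = 55.39 in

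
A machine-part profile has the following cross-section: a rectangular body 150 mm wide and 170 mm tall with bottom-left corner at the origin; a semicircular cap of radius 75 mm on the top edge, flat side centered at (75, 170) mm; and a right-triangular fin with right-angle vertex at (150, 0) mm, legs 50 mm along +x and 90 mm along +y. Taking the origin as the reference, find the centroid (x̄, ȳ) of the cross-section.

rectangular body: A = 150 × 170 = 25500.00, centroid at (75.00, 85.00).
semicircular top: A = ½π·75² = 8835.73, centroid at (75.00, 201.83).
triangular fin: A = ½·50·90 = 2250.00, centroid at (166.67, 30.00).
ΣA = 36585.73 mm², ΣAx̄ = 2950179.70 mm³, ΣAȳ = 4018323.99 mm³.
x̄ = 2950179.70/36585.73 = 80.64 mm; ȳ = 4018323.99/36585.73 = 109.83 mm.

x̄ = 80.64 mm, ȳ = 109.83 mm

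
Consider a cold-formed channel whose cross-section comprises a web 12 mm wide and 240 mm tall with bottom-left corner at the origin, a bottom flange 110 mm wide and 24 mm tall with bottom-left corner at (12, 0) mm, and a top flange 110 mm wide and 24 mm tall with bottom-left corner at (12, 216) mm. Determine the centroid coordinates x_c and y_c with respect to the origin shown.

Part | A | x̄ᵢ | ȳᵢ | A·x̄ᵢ | A·ȳᵢ
web | 2880.00 | 6.00 | 120.00 | 17280.00 | 345600.00
bottom flange | 2640.00 | 67.00 | 12.00 | 176880.00 | 31680.00
top flange | 2640.00 | 67.00 | 228.00 | 176880.00 | 601920.00
Σ | 8160.00 |  |  | 371040.00 | 979200.00
x_c = 371040.00 / 8160.00 = 45.47 mm
y_c = 979200.00 / 8160.00 = 120.00 mm

x_c = 45.47 mm, y_c = 120.00 mm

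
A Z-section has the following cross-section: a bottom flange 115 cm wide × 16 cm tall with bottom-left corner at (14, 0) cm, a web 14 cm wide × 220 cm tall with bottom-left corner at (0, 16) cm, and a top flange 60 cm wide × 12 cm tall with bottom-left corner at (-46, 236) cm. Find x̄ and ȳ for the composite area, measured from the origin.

x̄ = 25.11 cm, ȳ = 102.31 cm

Part | A | x̄ᵢ | ȳᵢ | A·x̄ᵢ | A·ȳᵢ
bottom flange | 1840.00 | 71.50 | 8.00 | 131560.00 | 14720.00
web | 3080.00 | 7.00 | 126.00 | 21560.00 | 388080.00
top flange | 720.00 | -16.00 | 242.00 | -11520.00 | 174240.00
Σ | 5640.00 |  |  | 141600.00 | 577040.00
x̄ = 141600.00 / 5640.00 = 25.11 cm
ȳ = 577040.00 / 5640.00 = 102.31 cm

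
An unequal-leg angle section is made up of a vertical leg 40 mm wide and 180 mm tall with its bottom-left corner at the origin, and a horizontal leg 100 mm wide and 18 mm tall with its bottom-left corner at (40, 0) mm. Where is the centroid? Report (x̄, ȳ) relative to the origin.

vertical leg: A = 40 × 180 = 7200.00, centroid at (20.00, 90.00).
horizontal leg: A = 100 × 18 = 1800.00, centroid at (90.00, 9.00).
ΣA = 9000.00 mm², ΣAx̄ = 306000.00 mm³, ΣAȳ = 664200.00 mm³.
x̄ = 306000.00/9000.00 = 34.00 mm; ȳ = 664200.00/9000.00 = 73.80 mm.

x̄ = 34.00 mm, ȳ = 73.80 mm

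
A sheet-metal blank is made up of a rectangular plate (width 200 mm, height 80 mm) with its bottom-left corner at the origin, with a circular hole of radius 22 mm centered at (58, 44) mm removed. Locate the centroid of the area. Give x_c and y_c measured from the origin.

x_c = 104.41 mm, y_c = 39.58 mm

plate: A = 200 × 80 = 16000.00, centroid at (100.00, 40.00).
hole: A = −π·22² = -1520.53, centroid at (58.00, 44.00).
ΣA = 14479.47 mm², ΣAx_c = 1511809.21 mm³, ΣAy_c = 573096.64 mm³.
x_c = 1511809.21/14479.47 = 104.41 mm; y_c = 573096.64/14479.47 = 39.58 mm.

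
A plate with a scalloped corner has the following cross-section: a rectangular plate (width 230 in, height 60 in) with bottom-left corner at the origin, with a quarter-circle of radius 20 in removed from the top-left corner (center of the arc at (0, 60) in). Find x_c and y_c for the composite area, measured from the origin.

Part | A | x̄ᵢ | ȳᵢ | A·x̄ᵢ | A·ȳᵢ
plate | 13800.00 | 115.00 | 30.00 | 1587000.00 | 414000.00
removed quarter-circle | -314.16 | 8.49 | 51.51 | -2666.67 | -16182.89
Σ | 13485.84 |  |  | 1584333.33 | 397817.11
x_c = 1584333.33 / 13485.84 = 117.48 in
y_c = 397817.11 / 13485.84 = 29.50 in

x_c = 117.48 in, y_c = 29.50 in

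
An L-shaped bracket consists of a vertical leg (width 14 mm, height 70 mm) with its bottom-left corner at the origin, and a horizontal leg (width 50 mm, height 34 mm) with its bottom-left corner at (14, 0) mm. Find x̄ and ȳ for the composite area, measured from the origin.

Part | A | x̄ᵢ | ȳᵢ | A·x̄ᵢ | A·ȳᵢ
vertical leg | 980.00 | 7.00 | 35.00 | 6860.00 | 34300.00
horizontal leg | 1700.00 | 39.00 | 17.00 | 66300.00 | 28900.00
Σ | 2680.00 |  |  | 73160.00 | 63200.00
x̄ = 73160.00 / 2680.00 = 27.30 mm
ȳ = 63200.00 / 2680.00 = 23.58 mm

x̄ = 27.30 mm, ȳ = 23.58 mm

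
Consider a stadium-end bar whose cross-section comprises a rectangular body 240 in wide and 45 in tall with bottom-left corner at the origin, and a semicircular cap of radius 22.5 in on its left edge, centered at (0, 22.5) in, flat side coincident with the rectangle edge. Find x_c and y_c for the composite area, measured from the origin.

rectangular body: A = 240 × 45 = 10800.00, centroid at (120.00, 22.50).
semicircular end: A = ½π·22.5² = 795.22, centroid at (-9.55, 22.50).
ΣA = 11595.22 in², ΣAx_c = 1288406.25 in³, ΣAy_c = 260892.35 in³.
x_c = 1288406.25/11595.22 = 111.12 in; y_c = 260892.35/11595.22 = 22.50 in.

x_c = 111.12 in, y_c = 22.50 in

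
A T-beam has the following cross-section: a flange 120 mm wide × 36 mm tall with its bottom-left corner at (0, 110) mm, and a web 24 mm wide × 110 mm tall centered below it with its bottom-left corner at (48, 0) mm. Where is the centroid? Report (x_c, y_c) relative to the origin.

web: A = 24 × 110 = 2640.00, centroid at (60.00, 55.00).
flange: A = 120 × 36 = 4320.00, centroid at (60.00, 128.00).
ΣA = 6960.00 mm²
ΣAx_c = (2640.00)(60.00) + (4320.00)(60.00) = 417600.00 mm³
ΣAy_c = (2640.00)(55.00) + (4320.00)(128.00) = 698160.00 mm³
x_c = 417600.00 / 6960.00 = 60.00 mm
y_c = 698160.00 / 6960.00 = 100.31 mm

x_c = 60.00 mm, y_c = 100.31 mm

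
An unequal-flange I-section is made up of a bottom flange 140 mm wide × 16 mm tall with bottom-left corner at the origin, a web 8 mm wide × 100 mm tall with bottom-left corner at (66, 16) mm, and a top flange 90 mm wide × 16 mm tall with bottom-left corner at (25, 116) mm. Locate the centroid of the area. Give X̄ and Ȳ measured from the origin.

X̄ = 70.00 mm, Ȳ = 55.64 mm

bottom flange: A = 140 × 16 = 2240.00, centroid at (70.00, 8.00).
web: A = 8 × 100 = 800.00, centroid at (70.00, 66.00).
top flange: A = 90 × 16 = 1440.00, centroid at (70.00, 124.00).
ΣA = 4480.00 mm²
ΣAX̄ = (2240.00)(70.00) + (800.00)(70.00) + (1440.00)(70.00) = 313600.00 mm³
ΣAȲ = (2240.00)(8.00) + (800.00)(66.00) + (1440.00)(124.00) = 249280.00 mm³
X̄ = 313600.00 / 4480.00 = 70.00 mm
Ȳ = 249280.00 / 4480.00 = 55.64 mm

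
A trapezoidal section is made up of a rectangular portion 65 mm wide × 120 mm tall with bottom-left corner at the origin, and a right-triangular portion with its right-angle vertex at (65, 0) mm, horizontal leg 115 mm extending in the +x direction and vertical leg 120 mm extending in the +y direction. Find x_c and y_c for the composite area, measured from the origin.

rectangular portion: A = 65 × 120 = 7800.00, centroid at (32.50, 60.00).
triangular portion: A = ½·115·120 = 6900.00, centroid at (103.33, 40.00).
ΣA = 14700.00 mm², ΣAx_c = 966500.00 mm³, ΣAy_c = 744000.00 mm³.
x_c = 966500.00/14700.00 = 65.75 mm; y_c = 744000.00/14700.00 = 50.61 mm.

x_c = 65.75 mm, y_c = 50.61 mm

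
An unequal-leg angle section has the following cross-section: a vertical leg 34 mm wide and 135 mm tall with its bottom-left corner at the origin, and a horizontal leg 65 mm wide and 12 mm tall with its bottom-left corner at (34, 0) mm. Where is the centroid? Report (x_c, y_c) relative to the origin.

Part | A | x̄ᵢ | ȳᵢ | A·x̄ᵢ | A·ȳᵢ
vertical leg | 4590.00 | 17.00 | 67.50 | 78030.00 | 309825.00
horizontal leg | 780.00 | 66.50 | 6.00 | 51870.00 | 4680.00
Σ | 5370.00 |  |  | 129900.00 | 314505.00
x_c = 129900.00 / 5370.00 = 24.19 mm
y_c = 314505.00 / 5370.00 = 58.57 mm

x_c = 24.19 mm, y_c = 58.57 mm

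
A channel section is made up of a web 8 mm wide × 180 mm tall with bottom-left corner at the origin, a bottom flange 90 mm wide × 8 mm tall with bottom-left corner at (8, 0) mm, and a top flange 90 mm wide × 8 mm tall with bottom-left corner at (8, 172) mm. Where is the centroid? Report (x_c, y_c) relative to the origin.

x_c = 28.50 mm, y_c = 90.00 mm

Part | A | x̄ᵢ | ȳᵢ | A·x̄ᵢ | A·ȳᵢ
web | 1440.00 | 4.00 | 90.00 | 5760.00 | 129600.00
bottom flange | 720.00 | 53.00 | 4.00 | 38160.00 | 2880.00
top flange | 720.00 | 53.00 | 176.00 | 38160.00 | 126720.00
Σ | 2880.00 |  |  | 82080.00 | 259200.00
x_c = 82080.00 / 2880.00 = 28.50 mm
y_c = 259200.00 / 2880.00 = 90.00 mm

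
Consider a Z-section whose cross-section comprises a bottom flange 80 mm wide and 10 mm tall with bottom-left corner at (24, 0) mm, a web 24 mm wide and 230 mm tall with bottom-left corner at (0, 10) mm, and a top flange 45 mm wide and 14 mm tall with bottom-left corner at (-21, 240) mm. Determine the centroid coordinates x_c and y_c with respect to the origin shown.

Part | A | x̄ᵢ | ȳᵢ | A·x̄ᵢ | A·ȳᵢ
bottom flange | 800.00 | 64.00 | 5.00 | 51200.00 | 4000.00
web | 5520.00 | 12.00 | 125.00 | 66240.00 | 690000.00
top flange | 630.00 | 1.50 | 247.00 | 945.00 | 155610.00
Σ | 6950.00 |  |  | 118385.00 | 849610.00
x_c = 118385.00 / 6950.00 = 17.03 mm
y_c = 849610.00 / 6950.00 = 122.25 mm

x_c = 17.03 mm, y_c = 122.25 mm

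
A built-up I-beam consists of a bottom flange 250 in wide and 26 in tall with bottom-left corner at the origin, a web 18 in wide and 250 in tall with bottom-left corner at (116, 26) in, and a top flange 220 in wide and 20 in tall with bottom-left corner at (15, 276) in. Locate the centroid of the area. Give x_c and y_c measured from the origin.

Part | A | x̄ᵢ | ȳᵢ | A·x̄ᵢ | A·ȳᵢ
bottom flange | 6500.00 | 125.00 | 13.00 | 812500.00 | 84500.00
web | 4500.00 | 125.00 | 151.00 | 562500.00 | 679500.00
top flange | 4400.00 | 125.00 | 286.00 | 550000.00 | 1258400.00
Σ | 15400.00 |  |  | 1925000.00 | 2022400.00
x_c = 1925000.00 / 15400.00 = 125.00 in
y_c = 2022400.00 / 15400.00 = 131.32 in

x_c = 125.00 in, y_c = 131.32 in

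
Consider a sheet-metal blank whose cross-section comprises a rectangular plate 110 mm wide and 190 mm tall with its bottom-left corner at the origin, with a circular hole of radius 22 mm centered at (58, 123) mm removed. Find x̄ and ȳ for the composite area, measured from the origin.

x̄ = 54.76 mm, ȳ = 92.80 mm

plate: A = 110 × 190 = 20900.00, centroid at (55.00, 95.00).
hole: A = −π·22² = -1520.53, centroid at (58.00, 123.00).
ΣA = 19379.47 mm², ΣAx̄ = 1061309.21 mm³, ΣAȳ = 1798474.71 mm³.
x̄ = 1061309.21/19379.47 = 54.76 mm; ȳ = 1798474.71/19379.47 = 92.80 mm.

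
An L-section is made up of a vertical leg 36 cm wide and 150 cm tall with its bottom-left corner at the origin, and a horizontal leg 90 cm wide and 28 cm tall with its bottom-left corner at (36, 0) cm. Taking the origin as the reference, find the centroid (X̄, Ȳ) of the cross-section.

X̄ = 38.05 cm, Ȳ = 55.59 cm

vertical leg: A = 36 × 150 = 5400.00, centroid at (18.00, 75.00).
horizontal leg: A = 90 × 28 = 2520.00, centroid at (81.00, 14.00).
ΣA = 7920.00 cm², ΣAX̄ = 301320.00 cm³, ΣAȲ = 440280.00 cm³.
X̄ = 301320.00/7920.00 = 38.05 cm; Ȳ = 440280.00/7920.00 = 55.59 cm.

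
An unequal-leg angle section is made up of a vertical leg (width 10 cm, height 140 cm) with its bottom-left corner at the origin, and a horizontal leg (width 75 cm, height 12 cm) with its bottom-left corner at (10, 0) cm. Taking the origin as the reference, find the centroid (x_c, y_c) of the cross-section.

vertical leg: A = 10 × 140 = 1400.00, centroid at (5.00, 70.00).
horizontal leg: A = 75 × 12 = 900.00, centroid at (47.50, 6.00).
ΣA = 2300.00 cm²
ΣAx_c = (1400.00)(5.00) + (900.00)(47.50) = 49750.00 cm³
ΣAy_c = (1400.00)(70.00) + (900.00)(6.00) = 103400.00 cm³
x_c = 49750.00 / 2300.00 = 21.63 cm
y_c = 103400.00 / 2300.00 = 44.96 cm

x_c = 21.63 cm, y_c = 44.96 cm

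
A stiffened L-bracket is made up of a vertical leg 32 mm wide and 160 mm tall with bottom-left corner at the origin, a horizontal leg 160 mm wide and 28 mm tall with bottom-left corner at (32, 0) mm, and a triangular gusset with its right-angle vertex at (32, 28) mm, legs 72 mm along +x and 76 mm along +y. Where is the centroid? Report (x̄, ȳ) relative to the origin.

x̄ = 59.74 mm, ȳ = 50.12 mm

vertical leg: A = 32 × 160 = 5120.00, centroid at (16.00, 80.00).
horizontal leg: A = 160 × 28 = 4480.00, centroid at (112.00, 14.00).
gusset: A = ½·72·76 = 2736.00, centroid at (56.00, 53.33).
ΣA = 12336.00 mm²
ΣAx̄ = (5120.00)(16.00) + (4480.00)(112.00) + (2736.00)(56.00) = 736896.00 mm³
ΣAȳ = (5120.00)(80.00) + (4480.00)(14.00) + (2736.00)(53.33) = 618240.00 mm³
x̄ = 736896.00 / 12336.00 = 59.74 mm
ȳ = 618240.00 / 12336.00 = 50.12 mm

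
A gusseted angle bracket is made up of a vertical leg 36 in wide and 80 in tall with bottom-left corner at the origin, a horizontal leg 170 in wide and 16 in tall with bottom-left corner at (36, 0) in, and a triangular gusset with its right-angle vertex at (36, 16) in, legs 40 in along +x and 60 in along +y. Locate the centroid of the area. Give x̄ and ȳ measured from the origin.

vertical leg: A = 36 × 80 = 2880.00, centroid at (18.00, 40.00).
horizontal leg: A = 170 × 16 = 2720.00, centroid at (121.00, 8.00).
gusset: A = ½·40·60 = 1200.00, centroid at (49.33, 36.00).
ΣA = 6800.00 in²
ΣAx̄ = (2880.00)(18.00) + (2720.00)(121.00) + (1200.00)(49.33) = 440160.00 in³
ΣAȳ = (2880.00)(40.00) + (2720.00)(8.00) + (1200.00)(36.00) = 180160.00 in³
x̄ = 440160.00 / 6800.00 = 64.73 in
ȳ = 180160.00 / 6800.00 = 26.49 in

x̄ = 64.73 in, ȳ = 26.49 in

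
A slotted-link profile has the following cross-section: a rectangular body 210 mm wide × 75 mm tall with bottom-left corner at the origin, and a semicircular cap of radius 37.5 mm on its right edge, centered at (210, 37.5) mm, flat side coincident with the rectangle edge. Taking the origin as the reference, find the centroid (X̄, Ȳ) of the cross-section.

X̄ = 119.87 mm, Ȳ = 37.50 mm

Part | A | x̄ᵢ | ȳᵢ | A·x̄ᵢ | A·ȳᵢ
rectangular body | 15750.00 | 105.00 | 37.50 | 1653750.00 | 590625.00
semicircular end | 2208.93 | 225.92 | 37.50 | 499032.04 | 82834.96
Σ | 17958.93 |  |  | 2152782.04 | 673459.96
X̄ = 2152782.04 / 17958.93 = 119.87 mm
Ȳ = 673459.96 / 17958.93 = 37.50 mm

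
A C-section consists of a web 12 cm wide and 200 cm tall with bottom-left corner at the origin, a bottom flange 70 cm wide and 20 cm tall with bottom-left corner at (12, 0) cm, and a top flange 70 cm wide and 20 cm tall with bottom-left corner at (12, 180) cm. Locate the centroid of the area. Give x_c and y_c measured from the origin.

Part | A | x̄ᵢ | ȳᵢ | A·x̄ᵢ | A·ȳᵢ
web | 2400.00 | 6.00 | 100.00 | 14400.00 | 240000.00
bottom flange | 1400.00 | 47.00 | 10.00 | 65800.00 | 14000.00
top flange | 1400.00 | 47.00 | 190.00 | 65800.00 | 266000.00
Σ | 5200.00 |  |  | 146000.00 | 520000.00
x_c = 146000.00 / 5200.00 = 28.08 cm
y_c = 520000.00 / 5200.00 = 100.00 cm

x_c = 28.08 cm, y_c = 100.00 cm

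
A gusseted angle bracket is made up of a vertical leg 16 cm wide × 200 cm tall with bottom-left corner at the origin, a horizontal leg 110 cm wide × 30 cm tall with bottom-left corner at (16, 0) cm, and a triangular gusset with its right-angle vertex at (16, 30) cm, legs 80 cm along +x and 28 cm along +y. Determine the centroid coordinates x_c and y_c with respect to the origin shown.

x_c = 40.38 cm, y_c = 54.27 cm

vertical leg: A = 16 × 200 = 3200.00, centroid at (8.00, 100.00).
horizontal leg: A = 110 × 30 = 3300.00, centroid at (71.00, 15.00).
gusset: A = ½·80·28 = 1120.00, centroid at (42.67, 39.33).
ΣA = 7620.00 cm², ΣAx_c = 307686.67 cm³, ΣAy_c = 413553.33 cm³.
x_c = 307686.67/7620.00 = 40.38 cm; y_c = 413553.33/7620.00 = 54.27 cm.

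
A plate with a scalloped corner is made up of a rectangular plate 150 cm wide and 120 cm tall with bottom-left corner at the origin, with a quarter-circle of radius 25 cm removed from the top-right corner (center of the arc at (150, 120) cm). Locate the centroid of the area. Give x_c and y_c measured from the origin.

x_c = 73.19 cm, y_c = 58.62 cm

Part | A | x̄ᵢ | ȳᵢ | A·x̄ᵢ | A·ȳᵢ
plate | 18000.00 | 75.00 | 60.00 | 1350000.00 | 1080000.00
removed quarter-circle | -490.87 | 139.39 | 109.39 | -68422.74 | -53696.53
Σ | 17509.13 |  |  | 1281577.26 | 1026303.47
x_c = 1281577.26 / 17509.13 = 73.19 cm
y_c = 1026303.47 / 17509.13 = 58.62 cm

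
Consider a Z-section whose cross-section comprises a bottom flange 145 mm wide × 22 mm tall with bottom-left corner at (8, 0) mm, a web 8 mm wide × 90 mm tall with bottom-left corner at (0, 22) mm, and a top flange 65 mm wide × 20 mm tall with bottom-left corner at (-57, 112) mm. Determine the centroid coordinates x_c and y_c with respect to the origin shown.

x_c = 43.73 mm, y_c = 46.44 mm

bottom flange: A = 145 × 22 = 3190.00, centroid at (80.50, 11.00).
web: A = 8 × 90 = 720.00, centroid at (4.00, 67.00).
top flange: A = 65 × 20 = 1300.00, centroid at (-24.50, 122.00).
ΣA = 5210.00 mm², ΣAx_c = 227825.00 mm³, ΣAy_c = 241930.00 mm³.
x_c = 227825.00/5210.00 = 43.73 mm; y_c = 241930.00/5210.00 = 46.44 mm.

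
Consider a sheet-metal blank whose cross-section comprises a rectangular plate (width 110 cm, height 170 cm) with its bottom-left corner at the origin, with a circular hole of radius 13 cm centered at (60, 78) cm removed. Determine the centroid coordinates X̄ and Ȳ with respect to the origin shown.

plate: A = 110 × 170 = 18700.00, centroid at (55.00, 85.00).
hole: A = −π·13² = -530.93, centroid at (60.00, 78.00).
ΣA = 18169.07 cm², ΣAX̄ = 996644.25 cm³, ΣAȲ = 1548087.53 cm³.
X̄ = 996644.25/18169.07 = 54.85 cm; Ȳ = 1548087.53/18169.07 = 85.20 cm.

X̄ = 54.85 cm, Ȳ = 85.20 cm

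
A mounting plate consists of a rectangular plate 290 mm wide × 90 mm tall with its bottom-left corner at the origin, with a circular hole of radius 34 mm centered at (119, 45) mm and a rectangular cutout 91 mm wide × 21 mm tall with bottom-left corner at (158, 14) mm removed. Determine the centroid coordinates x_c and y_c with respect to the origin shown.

x_c = 144.16 mm, y_c = 46.91 mm

plate: A = 290 × 90 = 26100.00, centroid at (145.00, 45.00).
hole 1: A = −π·34² = -3631.68, centroid at (119.00, 45.00).
hole 2: A = −(91 × 21) = -1911.00, centroid at (203.50, 24.50).
ΣA = 20557.32 mm², ΣAx_c = 2963441.45 mm³, ΣAy_c = 964254.85 mm³.
x_c = 2963441.45/20557.32 = 144.16 mm; y_c = 964254.85/20557.32 = 46.91 mm.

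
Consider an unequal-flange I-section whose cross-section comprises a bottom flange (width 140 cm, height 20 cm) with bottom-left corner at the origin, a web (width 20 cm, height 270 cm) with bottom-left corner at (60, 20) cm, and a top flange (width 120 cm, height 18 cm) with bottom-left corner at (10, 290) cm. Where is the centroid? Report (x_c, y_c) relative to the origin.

x_c = 70.00 cm, y_c = 145.83 cm

Part | A | x̄ᵢ | ȳᵢ | A·x̄ᵢ | A·ȳᵢ
bottom flange | 2800.00 | 70.00 | 10.00 | 196000.00 | 28000.00
web | 5400.00 | 70.00 | 155.00 | 378000.00 | 837000.00
top flange | 2160.00 | 70.00 | 299.00 | 151200.00 | 645840.00
Σ | 10360.00 |  |  | 725200.00 | 1510840.00
x_c = 725200.00 / 10360.00 = 70.00 cm
y_c = 1510840.00 / 10360.00 = 145.83 cm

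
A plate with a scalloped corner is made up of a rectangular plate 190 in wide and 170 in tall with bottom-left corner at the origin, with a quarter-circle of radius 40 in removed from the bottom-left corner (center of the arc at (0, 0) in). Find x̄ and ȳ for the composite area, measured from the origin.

plate: A = 190 × 170 = 32300.00, centroid at (95.00, 85.00).
removed quarter-circle: A = −¼π·40² = -1256.64, centroid at (16.98, 16.98).
ΣA = 31043.36 in²
ΣAx̄ = (32300.00)(95.00) + (-1256.64)(16.98) = 3047166.67 in³
ΣAȳ = (32300.00)(85.00) + (-1256.64)(16.98) = 2724166.67 in³
x̄ = 3047166.67 / 31043.36 = 98.16 in
ȳ = 2724166.67 / 31043.36 = 87.75 in

x̄ = 98.16 in, ȳ = 87.75 in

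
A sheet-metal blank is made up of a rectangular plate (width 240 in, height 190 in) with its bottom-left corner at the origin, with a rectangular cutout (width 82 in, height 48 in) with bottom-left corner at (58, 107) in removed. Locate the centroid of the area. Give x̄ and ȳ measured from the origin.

x̄ = 121.98 in, ȳ = 91.60 in

plate: A = 240 × 190 = 45600.00, centroid at (120.00, 95.00).
hole: A = −(82 × 48) = -3936.00, centroid at (99.00, 131.00).
ΣA = 41664.00 in²
ΣAx̄ = (45600.00)(120.00) + (-3936.00)(99.00) = 5082336.00 in³
ΣAȳ = (45600.00)(95.00) + (-3936.00)(131.00) = 3816384.00 in³
x̄ = 5082336.00 / 41664.00 = 121.98 in
ȳ = 3816384.00 / 41664.00 = 91.60 in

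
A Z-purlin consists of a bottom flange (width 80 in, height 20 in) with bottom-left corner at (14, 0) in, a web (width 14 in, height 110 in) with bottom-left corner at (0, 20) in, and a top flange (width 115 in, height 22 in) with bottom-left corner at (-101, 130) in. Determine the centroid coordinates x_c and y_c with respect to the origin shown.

bottom flange: A = 80 × 20 = 1600.00, centroid at (54.00, 10.00).
web: A = 14 × 110 = 1540.00, centroid at (7.00, 75.00).
top flange: A = 115 × 22 = 2530.00, centroid at (-43.50, 141.00).
ΣA = 5670.00 in²
ΣAx_c = (1600.00)(54.00) + (1540.00)(7.00) + (2530.00)(-43.50) = -12875.00 in³
ΣAy_c = (1600.00)(10.00) + (1540.00)(75.00) + (2530.00)(141.00) = 488230.00 in³
x_c = -12875.00 / 5670.00 = -2.27 in
y_c = 488230.00 / 5670.00 = 86.11 in

x_c = -2.27 in, y_c = 86.11 in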